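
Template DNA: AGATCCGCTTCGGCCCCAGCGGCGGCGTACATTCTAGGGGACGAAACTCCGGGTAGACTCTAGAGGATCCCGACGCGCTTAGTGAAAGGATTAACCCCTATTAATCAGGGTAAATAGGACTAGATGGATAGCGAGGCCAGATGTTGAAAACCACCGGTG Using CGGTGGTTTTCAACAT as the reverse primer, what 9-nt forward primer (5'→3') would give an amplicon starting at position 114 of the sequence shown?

5'-ATAGGACTA-3'

The reverse primer's reverse complement ATGTTGAAAACCACCG matches the template at positions 141–156; the product starts at position 114.
The forward primer is identical to the top strand over positions 114–122: ATAGGACTA.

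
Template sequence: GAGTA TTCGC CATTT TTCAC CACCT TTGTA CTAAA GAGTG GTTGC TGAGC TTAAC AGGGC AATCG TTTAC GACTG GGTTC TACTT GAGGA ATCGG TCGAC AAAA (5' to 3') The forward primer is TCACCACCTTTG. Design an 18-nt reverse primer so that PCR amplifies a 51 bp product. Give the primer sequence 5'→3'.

The forward primer binds at positions 17–28, so a 51 bp product ends at position 17 + 51 − 1 = 67.
The reverse primer anneals to the top strand over positions 50–67, i.e. to CTTAACAGGGCAATCGTT.
Its sequence written 5'→3' is the reverse complement: AACGATTGCCCTGTTAAG.

5'-AACGATTGCCCTGTTAAG-3'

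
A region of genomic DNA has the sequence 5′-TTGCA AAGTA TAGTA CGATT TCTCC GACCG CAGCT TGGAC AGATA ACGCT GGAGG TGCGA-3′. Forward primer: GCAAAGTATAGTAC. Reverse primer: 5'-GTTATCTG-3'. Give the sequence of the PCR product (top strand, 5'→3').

5'-GCAAAGTATAGTACGATTTCTCCGACCGCAGCTTGGACAGATAAC-3'

Forward primer GCAAAGTATAGTAC is found on the top strand at positions 3–16.
The reverse primer's reverse complement is CAGATAAC, which matches the template at positions 40–47.
The product is the template from position 3 through 47 (45 bp).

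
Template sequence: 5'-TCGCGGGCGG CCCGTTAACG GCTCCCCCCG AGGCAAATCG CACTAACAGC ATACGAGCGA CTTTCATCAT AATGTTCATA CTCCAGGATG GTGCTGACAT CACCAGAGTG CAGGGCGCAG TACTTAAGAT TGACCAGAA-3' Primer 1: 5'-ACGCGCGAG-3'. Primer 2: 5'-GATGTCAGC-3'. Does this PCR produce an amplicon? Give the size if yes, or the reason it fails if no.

No product — primer 1 has no binding site in the template.

Primer 1 (ACGCGCGAG) does not match the top strand, and its reverse complement CTCGCGCGT does not match either.
With no annealing site for primer 1, no amplification occurs.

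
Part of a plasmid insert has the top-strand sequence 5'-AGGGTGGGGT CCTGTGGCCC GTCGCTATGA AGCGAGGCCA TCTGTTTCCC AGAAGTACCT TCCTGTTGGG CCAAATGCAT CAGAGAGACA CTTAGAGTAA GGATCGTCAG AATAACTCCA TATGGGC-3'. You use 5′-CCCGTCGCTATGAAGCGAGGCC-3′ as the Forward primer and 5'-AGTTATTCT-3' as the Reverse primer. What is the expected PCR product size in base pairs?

100 bp

Scanning the template, CCCGTCGCTATGAAGCGAGGCC occurs at positions 18–39; this primer anneals to the bottom strand there with its 3' end pointing downstream.
Taking the reverse complement of AGTTATTCT gives AGAATAACT, found at positions 109–117 on the template; the primer anneals here to the top strand with its 3' end pointing upstream.
Amplicon spans positions 18–117: 100 bp.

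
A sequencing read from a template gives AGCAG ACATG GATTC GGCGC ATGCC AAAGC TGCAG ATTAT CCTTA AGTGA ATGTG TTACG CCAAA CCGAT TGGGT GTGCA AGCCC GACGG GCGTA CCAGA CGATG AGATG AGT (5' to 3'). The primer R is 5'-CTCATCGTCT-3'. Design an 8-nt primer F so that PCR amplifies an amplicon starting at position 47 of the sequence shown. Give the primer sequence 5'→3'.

5'-GTGAATGT-3'

The reverse primer's reverse complement AGACGATGAG matches the template at positions 98–107; the product starts at position 47.
The forward primer is identical to the top strand over positions 47–54: GTGAATGT.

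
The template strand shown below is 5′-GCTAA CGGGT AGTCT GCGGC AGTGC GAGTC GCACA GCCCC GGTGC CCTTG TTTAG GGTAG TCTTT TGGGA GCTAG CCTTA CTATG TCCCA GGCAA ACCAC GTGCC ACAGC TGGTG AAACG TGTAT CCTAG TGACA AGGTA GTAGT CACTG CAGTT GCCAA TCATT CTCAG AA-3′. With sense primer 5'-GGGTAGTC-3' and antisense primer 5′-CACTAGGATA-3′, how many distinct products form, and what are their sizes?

The forward primer GGGTAGTC matches the top strand at positions 7–14, 55–62.
The reverse primer's reverse complement is TATCCTAGTG, matching at positions 123–132.
Each forward site pairs with the reverse site to give a product ending at position 132: sizes 126, 78 bp.

Two products: 126 bp, 78 bp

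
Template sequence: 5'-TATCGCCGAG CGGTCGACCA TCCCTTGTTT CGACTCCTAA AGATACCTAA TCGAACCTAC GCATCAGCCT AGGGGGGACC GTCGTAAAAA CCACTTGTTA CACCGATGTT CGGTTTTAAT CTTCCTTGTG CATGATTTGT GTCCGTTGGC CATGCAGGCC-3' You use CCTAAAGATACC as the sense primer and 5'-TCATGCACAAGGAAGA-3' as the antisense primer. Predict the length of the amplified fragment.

Scanning the template, CCTAAAGATACC occurs at positions 36–47; this primer anneals to the bottom strand there with its 3' end pointing downstream.
The reverse primer's reverse complement is TCTTCCTTGTGCATGA, which matches the template at positions 120–135.
Product length = (reverse-primer end) − (forward-primer start) + 1 = 135 − 36 + 1 = 100 bp.

100 bp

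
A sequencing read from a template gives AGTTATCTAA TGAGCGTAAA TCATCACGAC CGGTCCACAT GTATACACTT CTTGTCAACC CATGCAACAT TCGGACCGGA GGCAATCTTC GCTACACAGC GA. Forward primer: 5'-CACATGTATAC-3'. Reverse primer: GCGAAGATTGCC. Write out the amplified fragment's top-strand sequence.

5'-CACATGTATACACTTCTTGTCAACCCATGCAACATTCGGACCGGAGGCAATCTTCGC-3'

Forward primer CACATGTATAC is found on the top strand at positions 36–46.
Reverse complement of the reverse primer: GGCAATCTTCGC. This occurs on the top strand at positions 81–92.
The product is the template from position 36 through 92 (57 bp).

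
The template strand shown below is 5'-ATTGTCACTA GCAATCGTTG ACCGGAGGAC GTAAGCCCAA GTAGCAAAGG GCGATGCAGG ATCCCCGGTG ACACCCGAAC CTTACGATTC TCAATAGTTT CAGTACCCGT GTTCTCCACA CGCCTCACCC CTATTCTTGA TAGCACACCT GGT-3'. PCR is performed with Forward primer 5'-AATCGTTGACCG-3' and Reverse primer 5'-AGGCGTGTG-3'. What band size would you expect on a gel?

113 bp

The forward primer matches the template at positions 13–24.
Reverse complement of the reverse primer: CACACGCCT. This occurs on the top strand at positions 117–125.
The product runs from position 13 to position 125, so its length is 125 − 13 + 1 = 113 bp.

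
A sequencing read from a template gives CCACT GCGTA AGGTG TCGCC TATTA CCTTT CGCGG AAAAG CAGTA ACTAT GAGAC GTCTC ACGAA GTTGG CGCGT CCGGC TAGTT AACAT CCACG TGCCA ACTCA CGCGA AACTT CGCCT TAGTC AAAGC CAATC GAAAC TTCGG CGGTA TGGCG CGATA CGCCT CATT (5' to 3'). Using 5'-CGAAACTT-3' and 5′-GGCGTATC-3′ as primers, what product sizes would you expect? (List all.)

57 bp, 30 bp

The forward primer CGAAACTT matches the top strand at positions 108–115, 135–142.
The reverse primer's reverse complement is GATACGCC, matching at positions 157–164.
Each forward site pairs with the reverse site to give a product ending at position 164: sizes 57, 30 bp.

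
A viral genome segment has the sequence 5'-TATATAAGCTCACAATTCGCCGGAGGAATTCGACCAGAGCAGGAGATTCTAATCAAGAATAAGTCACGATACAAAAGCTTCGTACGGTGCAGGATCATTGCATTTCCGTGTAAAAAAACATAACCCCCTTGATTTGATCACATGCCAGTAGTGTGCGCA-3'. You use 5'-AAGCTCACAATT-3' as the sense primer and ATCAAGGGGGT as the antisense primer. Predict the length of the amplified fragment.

Scanning the template, AAGCTCACAATT occurs at positions 6–17; this primer anneals to the bottom strand there with its 3' end pointing downstream.
Reverse complement of the reverse primer: ACCCCCTTGAT. This occurs on the top strand at positions 123–133.
Product length = (reverse-primer end) − (forward-primer start) + 1 = 133 − 6 + 1 = 128 bp.

128 bp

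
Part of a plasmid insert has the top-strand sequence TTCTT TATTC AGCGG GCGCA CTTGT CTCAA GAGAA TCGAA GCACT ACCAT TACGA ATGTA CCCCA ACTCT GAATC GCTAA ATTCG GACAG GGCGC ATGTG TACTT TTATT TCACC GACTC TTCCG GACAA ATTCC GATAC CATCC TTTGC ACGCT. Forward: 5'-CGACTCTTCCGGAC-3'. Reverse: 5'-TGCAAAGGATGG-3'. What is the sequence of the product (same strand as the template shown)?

Scanning the template, CGACTCTTCCGGAC occurs at positions 115–128; this primer anneals to the bottom strand there with its 3' end pointing downstream.
Taking the reverse complement of TGCAAAGGATGG gives CCATCCTTTGCA, found at positions 140–151 on the template; the primer anneals here to the top strand with its 3' end pointing upstream.
The product is the template from position 115 through 151 (37 bp).

5'-CGACTCTTCCGGACAAATTCCGATACCATCCTTTGCA-3'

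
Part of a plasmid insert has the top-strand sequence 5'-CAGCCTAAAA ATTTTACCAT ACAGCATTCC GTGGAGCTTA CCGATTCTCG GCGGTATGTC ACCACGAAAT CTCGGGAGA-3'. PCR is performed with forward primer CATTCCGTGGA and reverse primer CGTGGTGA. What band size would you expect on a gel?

42 bp

Scanning the template, CATTCCGTGGA occurs at positions 25–35; this primer anneals to the bottom strand there with its 3' end pointing downstream.
Taking the reverse complement of CGTGGTGA gives TCACCACG, found at positions 59–66 on the template; the primer anneals here to the top strand with its 3' end pointing upstream.
Product length = (reverse-primer end) − (forward-primer start) + 1 = 66 − 25 + 1 = 42 bp.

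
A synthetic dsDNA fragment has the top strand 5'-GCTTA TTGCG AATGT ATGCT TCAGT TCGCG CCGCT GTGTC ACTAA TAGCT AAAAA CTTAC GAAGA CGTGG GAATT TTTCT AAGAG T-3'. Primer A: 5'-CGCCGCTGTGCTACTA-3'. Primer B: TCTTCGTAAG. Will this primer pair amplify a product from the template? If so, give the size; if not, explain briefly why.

No product — primer A has no binding site in the template.

Primer A (CGCCGCTGTGCTACTA) does not match the top strand, and its reverse complement TAGTAGCACAGCGGCG does not match either.
With no annealing site for primer A, no amplification occurs.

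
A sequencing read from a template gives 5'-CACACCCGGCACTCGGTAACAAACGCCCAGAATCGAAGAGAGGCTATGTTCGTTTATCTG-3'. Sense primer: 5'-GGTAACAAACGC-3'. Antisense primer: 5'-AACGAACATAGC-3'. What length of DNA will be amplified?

Forward primer GGTAACAAACGC is found on the top strand at positions 15–26.
Reverse complement of the reverse primer: GCTATGTTCGTT. This occurs on the top strand at positions 43–54.
Product length = (reverse-primer end) − (forward-primer start) + 1 = 54 − 15 + 1 = 40 bp.

40 bp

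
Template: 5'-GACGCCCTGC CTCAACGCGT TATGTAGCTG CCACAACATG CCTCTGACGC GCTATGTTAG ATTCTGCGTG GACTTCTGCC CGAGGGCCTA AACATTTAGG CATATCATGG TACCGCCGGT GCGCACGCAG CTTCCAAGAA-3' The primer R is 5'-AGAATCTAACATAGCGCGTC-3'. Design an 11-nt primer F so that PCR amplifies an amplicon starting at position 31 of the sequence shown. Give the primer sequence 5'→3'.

5'-CCACAACATGC-3'

The reverse primer's reverse complement GACGCGCTATGTTAGATTCT matches the template at positions 46–65; the product starts at position 31.
The forward primer is identical to the top strand over positions 31–41: CCACAACATGC.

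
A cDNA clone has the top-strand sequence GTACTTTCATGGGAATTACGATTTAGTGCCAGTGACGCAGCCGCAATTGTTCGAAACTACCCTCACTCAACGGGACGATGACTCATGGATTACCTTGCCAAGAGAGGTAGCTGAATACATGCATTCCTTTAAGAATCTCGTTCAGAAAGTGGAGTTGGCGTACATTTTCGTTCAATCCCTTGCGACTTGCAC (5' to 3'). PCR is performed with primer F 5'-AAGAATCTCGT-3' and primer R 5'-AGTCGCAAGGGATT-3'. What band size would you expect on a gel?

57 bp

Forward primer AAGAATCTCGT is found on the top strand at positions 131–141.
Taking the reverse complement of AGTCGCAAGGGATT gives AATCCCTTGCGACT, found at positions 174–187 on the template; the primer anneals here to the top strand with its 3' end pointing upstream.
Product length = (reverse-primer end) − (forward-primer start) + 1 = 187 − 131 + 1 = 57 bp.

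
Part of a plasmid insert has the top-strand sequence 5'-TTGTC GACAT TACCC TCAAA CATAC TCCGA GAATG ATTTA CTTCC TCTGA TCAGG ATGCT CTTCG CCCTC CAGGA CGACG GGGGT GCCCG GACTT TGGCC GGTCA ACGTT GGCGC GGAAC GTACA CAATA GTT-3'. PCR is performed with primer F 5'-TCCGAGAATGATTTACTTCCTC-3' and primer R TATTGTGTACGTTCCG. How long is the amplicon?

105 bp

Scanning the template, TCCGAGAATGATTTACTTCCTC occurs at positions 26–47; this primer anneals to the bottom strand there with its 3' end pointing downstream.
Reverse complement of the reverse primer: CGGAACGTACACAATA. This occurs on the top strand at positions 115–130.
The product runs from position 26 to position 130, so its length is 130 − 26 + 1 = 105 bp.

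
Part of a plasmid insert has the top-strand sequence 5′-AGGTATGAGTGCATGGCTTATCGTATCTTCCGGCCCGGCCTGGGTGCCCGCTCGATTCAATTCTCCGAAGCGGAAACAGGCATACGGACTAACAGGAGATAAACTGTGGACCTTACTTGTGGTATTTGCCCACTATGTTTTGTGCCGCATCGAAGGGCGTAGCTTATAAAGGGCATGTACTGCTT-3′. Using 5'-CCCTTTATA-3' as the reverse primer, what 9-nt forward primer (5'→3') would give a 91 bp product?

5'-TACGGACTA-3'

The reverse primer's reverse complement TATAAAGGG matches the template at positions 165–173, so the product ends at position 173.
A 91 bp product then starts at position 173 − 91 + 1 = 83.
The forward primer is identical to the top strand there: TACGGACTA.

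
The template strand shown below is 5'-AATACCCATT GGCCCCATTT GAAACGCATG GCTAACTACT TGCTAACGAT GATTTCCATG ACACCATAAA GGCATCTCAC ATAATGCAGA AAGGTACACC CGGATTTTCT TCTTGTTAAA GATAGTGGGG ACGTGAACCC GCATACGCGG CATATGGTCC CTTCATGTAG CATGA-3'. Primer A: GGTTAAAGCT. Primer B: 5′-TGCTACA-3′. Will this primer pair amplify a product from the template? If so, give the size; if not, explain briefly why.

No product — primer A has no binding site in the template.

Primer A (GGTTAAAGCT) does not match the top strand, and its reverse complement AGCTTTAACC does not match either.
With no annealing site for primer A, no amplification occurs.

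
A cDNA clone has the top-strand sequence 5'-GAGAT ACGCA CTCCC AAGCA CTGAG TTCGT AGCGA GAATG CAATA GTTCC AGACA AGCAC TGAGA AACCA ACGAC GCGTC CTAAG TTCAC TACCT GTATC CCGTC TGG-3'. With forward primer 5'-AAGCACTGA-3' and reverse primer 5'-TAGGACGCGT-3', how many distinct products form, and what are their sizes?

The forward primer AAGCACTGA matches the top strand at positions 16–24, 55–63.
The reverse primer's reverse complement is ACGCGTCCTA, matching at positions 74–83.
Each forward site pairs with the reverse site to give a product ending at position 83: sizes 68, 29 bp.

Two products: 68 bp, 29 bp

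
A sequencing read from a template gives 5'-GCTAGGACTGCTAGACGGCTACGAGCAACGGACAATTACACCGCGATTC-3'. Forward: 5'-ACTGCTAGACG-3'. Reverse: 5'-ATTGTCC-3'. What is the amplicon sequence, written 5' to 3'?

Scanning the template, ACTGCTAGACG occurs at positions 7–17; this primer anneals to the bottom strand there with its 3' end pointing downstream.
The reverse primer's reverse complement is GGACAAT, which matches the template at positions 30–36.
The product is the template from position 7 through 36 (30 bp).

5'-ACTGCTAGACGGCTACGAGCAACGGACAAT-3'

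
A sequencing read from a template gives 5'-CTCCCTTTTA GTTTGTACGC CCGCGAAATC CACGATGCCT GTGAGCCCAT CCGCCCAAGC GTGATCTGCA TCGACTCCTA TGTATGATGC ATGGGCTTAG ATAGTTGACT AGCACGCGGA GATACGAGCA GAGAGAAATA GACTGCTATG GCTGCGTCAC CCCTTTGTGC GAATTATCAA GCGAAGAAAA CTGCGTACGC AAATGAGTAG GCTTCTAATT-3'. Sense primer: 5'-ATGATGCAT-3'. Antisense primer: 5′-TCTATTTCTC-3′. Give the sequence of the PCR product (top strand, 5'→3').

Forward primer ATGATGCAT is found on the top strand at positions 84–92.
The reverse primer's reverse complement is GAGAAATAGA, which matches the template at positions 133–142.
The product is the template from position 84 through 142 (59 bp).

5'-ATGATGCATGGGCTTAGATAGTTGACTAGCACGCGGAGATACGAGCAGAGAGAAATAGA-3'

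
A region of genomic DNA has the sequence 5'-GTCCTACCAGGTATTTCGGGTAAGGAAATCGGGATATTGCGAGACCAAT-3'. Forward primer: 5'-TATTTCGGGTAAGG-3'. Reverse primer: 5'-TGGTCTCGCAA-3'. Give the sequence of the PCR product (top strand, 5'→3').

5'-TATTTCGGGTAAGGAAATCGGGATATTGCGAGACCA-3'

The forward primer matches the template at positions 12–25.
The reverse primer's reverse complement is TTGCGAGACCA, which matches the template at positions 37–47.
The product is the template from position 12 through 47 (36 bp).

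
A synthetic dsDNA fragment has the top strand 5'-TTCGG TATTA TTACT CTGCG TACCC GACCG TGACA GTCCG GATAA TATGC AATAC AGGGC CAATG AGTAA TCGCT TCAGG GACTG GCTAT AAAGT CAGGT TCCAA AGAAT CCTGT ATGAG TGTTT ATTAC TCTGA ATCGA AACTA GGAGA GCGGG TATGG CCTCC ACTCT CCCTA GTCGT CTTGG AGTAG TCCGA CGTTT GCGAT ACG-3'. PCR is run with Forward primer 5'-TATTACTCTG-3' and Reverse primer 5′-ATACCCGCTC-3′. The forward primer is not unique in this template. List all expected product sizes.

150 bp, 34 bp

The forward primer TATTACTCTG matches the top strand at positions 9–18, 125–134.
The reverse primer's reverse complement is GAGCGGGTAT, matching at positions 149–158.
Each forward site pairs with the reverse site to give a product ending at position 158: sizes 150, 34 bp.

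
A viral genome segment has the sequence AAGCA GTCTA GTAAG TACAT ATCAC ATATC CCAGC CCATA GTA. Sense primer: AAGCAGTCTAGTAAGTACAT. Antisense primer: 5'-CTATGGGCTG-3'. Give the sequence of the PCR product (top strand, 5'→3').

5'-AAGCAGTCTAGTAAGTACATATCACATATCCCAGCCCATAG-3'

Scanning the template, AAGCAGTCTAGTAAGTACAT occurs at positions 1–20; this primer anneals to the bottom strand there with its 3' end pointing downstream.
Reverse complement of the reverse primer: CAGCCCATAG. This occurs on the top strand at positions 32–41.
The product is the template from position 1 through 41 (41 bp).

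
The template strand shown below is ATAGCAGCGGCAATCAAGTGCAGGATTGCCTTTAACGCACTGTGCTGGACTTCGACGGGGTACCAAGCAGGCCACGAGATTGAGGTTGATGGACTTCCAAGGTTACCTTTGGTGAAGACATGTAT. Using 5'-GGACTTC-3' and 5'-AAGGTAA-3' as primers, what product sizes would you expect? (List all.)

63 bp, 19 bp

The forward primer GGACTTC matches the top strand at positions 47–53, 91–97.
The reverse primer's reverse complement is TTACCTT, matching at positions 103–109.
Each forward site pairs with the reverse site to give a product ending at position 109: sizes 63, 19 bp.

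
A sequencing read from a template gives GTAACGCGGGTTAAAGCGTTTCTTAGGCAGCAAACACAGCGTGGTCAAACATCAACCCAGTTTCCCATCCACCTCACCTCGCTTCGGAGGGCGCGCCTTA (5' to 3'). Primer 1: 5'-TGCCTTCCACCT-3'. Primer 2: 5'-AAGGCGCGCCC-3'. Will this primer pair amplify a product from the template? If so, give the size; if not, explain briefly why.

No product — primer 1 has no binding site in the template.

Primer 1 (TGCCTTCCACCT) does not match the top strand, and its reverse complement AGGTGGAAGGCA does not match either.
With no annealing site for primer 1, no amplification occurs.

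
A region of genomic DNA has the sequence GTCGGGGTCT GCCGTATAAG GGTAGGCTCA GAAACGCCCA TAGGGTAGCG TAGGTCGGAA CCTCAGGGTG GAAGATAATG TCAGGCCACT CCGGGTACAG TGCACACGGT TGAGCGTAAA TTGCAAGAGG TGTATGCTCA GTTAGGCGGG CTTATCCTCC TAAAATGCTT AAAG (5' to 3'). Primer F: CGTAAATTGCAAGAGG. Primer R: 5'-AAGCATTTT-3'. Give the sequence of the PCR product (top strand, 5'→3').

5'-CGTAAATTGCAAGAGGTGTATGCTCAGTTAGGCGGGCTTATCCTCCTAAAATGCTT-3'

Scanning the template, CGTAAATTGCAAGAGG occurs at positions 115–130; this primer anneals to the bottom strand there with its 3' end pointing downstream.
Reverse complement of the reverse primer: AAAATGCTT. This occurs on the top strand at positions 162–170.
The product is the template from position 115 through 170 (56 bp).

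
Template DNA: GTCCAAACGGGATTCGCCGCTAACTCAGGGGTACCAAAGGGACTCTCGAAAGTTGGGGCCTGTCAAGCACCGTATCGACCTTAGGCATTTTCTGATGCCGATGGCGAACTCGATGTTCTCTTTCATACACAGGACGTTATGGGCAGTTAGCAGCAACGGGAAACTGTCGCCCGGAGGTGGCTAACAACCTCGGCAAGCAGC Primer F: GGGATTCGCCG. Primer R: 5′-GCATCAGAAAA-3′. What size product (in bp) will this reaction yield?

90 bp

Forward primer GGGATTCGCCG is found on the top strand at positions 9–19.
Reverse complement of the reverse primer: TTTTCTGATGC. This occurs on the top strand at positions 88–98.
Amplicon spans positions 9–98: 90 bp.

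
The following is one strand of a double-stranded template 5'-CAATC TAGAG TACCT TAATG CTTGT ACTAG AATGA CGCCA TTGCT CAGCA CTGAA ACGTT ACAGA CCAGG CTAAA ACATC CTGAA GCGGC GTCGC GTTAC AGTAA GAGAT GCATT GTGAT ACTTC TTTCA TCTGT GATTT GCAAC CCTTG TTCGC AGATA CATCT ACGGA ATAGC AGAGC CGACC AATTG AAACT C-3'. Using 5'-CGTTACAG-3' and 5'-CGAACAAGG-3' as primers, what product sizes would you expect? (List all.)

98 bp, 60 bp

The forward primer CGTTACAG matches the top strand at positions 57–64, 95–102.
The reverse primer's reverse complement is CCTTGTTCG, matching at positions 146–154.
Each forward site pairs with the reverse site to give a product ending at position 154: sizes 98, 60 bp.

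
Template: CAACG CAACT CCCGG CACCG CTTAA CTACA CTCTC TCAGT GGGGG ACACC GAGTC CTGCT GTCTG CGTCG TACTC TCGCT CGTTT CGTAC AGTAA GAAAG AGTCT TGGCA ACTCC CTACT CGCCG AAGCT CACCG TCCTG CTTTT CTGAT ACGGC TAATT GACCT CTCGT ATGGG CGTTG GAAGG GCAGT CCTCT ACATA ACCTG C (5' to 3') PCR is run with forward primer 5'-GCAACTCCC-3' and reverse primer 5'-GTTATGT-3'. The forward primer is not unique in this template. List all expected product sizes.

198 bp, 95 bp

The forward primer GCAACTCCC matches the top strand at positions 5–13, 108–116.
The reverse primer's reverse complement is ACATAAC, matching at positions 196–202.
Each forward site pairs with the reverse site to give a product ending at position 202: sizes 198, 95 bp.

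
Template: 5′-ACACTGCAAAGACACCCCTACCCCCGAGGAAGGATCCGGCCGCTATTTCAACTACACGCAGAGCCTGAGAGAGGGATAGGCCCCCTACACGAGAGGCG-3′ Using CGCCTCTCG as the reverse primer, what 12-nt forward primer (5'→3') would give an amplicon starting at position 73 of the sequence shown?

The reverse primer's reverse complement CGAGAGGCG matches the template at positions 90–98; the product starts at position 73.
The forward primer is identical to the top strand over positions 73–84: GGGATAGGCCCC.

5'-GGGATAGGCCCC-3'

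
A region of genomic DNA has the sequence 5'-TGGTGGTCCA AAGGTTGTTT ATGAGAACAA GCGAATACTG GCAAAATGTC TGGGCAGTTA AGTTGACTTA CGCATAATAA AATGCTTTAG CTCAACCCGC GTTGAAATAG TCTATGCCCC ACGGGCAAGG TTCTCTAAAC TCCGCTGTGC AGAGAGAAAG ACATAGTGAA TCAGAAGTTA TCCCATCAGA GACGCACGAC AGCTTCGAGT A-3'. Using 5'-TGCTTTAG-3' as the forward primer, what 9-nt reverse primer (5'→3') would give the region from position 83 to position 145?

The product's 3' end on the top strand is position 145.
The reverse primer anneals to the top strand over positions 137–145, i.e. to AAACTCCGC.
Its sequence written 5'→3' is the reverse complement: GCGGAGTTT.

5'-GCGGAGTTT-3'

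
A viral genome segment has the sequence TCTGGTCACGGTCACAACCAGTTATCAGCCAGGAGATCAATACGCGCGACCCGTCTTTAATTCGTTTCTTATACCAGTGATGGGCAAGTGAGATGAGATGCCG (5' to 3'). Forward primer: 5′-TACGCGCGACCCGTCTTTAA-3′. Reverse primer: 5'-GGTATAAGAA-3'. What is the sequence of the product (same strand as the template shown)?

5'-TACGCGCGACCCGTCTTTAATTCGTTTCTTATACC-3'

Forward primer TACGCGCGACCCGTCTTTAA is found on the top strand at positions 41–60.
Taking the reverse complement of GGTATAAGAA gives TTCTTATACC, found at positions 66–75 on the template; the primer anneals here to the top strand with its 3' end pointing upstream.
The product is the template from position 41 through 75 (35 bp).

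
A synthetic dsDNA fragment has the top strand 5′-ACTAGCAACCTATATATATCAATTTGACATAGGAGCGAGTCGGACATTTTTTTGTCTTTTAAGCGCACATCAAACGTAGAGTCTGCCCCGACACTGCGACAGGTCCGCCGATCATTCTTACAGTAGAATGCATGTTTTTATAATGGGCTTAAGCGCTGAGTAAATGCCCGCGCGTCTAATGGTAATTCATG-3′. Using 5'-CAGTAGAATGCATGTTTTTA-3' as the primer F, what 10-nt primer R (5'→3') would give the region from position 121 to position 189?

The product's 3' end on the top strand is position 189.
The reverse primer anneals to the top strand over positions 180–189, i.e. to TGGTAATTCA.
Its sequence written 5'→3' is the reverse complement: TGAATTACCA.

5'-TGAATTACCA-3'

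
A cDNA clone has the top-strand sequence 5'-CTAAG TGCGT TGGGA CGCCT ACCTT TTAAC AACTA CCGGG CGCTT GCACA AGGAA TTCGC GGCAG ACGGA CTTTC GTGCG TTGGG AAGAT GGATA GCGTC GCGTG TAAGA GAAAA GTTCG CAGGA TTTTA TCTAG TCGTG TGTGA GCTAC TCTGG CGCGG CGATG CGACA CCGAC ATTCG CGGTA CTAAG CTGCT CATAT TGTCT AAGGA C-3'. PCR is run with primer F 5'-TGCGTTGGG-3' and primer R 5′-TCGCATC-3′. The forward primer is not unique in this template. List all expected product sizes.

The forward primer TGCGTTGGG matches the top strand at positions 6–14, 77–85.
The reverse primer's reverse complement is GATGCGA, matching at positions 162–168.
Each forward site pairs with the reverse site to give a product ending at position 168: sizes 163, 92 bp.

163 bp, 92 bp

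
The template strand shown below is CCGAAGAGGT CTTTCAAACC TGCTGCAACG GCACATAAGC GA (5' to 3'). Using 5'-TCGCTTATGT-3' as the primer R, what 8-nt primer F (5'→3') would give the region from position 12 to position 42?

5'-TTTCAAAC-3'

The reverse primer's reverse complement ACATAAGCGA matches the template at positions 33–42; the product starts at position 12.
The forward primer is identical to the top strand over positions 12–19: TTTCAAAC.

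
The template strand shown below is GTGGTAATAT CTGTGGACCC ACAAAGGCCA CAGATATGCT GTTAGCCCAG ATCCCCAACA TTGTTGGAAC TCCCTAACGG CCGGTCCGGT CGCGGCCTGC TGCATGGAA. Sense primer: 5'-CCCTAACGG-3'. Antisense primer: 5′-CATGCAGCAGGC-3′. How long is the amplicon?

The forward primer matches the template at positions 72–80.
The reverse primer's reverse complement is GCCTGCTGCATG, which matches the template at positions 95–106.
The product runs from position 72 to position 106, so its length is 106 − 72 + 1 = 35 bp.

35 bp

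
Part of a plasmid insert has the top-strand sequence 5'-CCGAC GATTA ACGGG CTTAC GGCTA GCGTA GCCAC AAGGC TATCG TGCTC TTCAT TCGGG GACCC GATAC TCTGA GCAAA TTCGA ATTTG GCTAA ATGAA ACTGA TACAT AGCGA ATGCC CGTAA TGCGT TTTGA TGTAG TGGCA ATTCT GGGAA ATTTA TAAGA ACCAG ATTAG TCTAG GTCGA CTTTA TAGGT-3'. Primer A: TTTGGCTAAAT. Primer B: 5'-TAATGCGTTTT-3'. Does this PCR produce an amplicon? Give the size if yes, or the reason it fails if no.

No product — both primers anneal to the same strand and extend in the same direction.

Primer A (TTTGGCTAAAT) matches the top strand at positions 87–97 (3' end points downstream).
Primer B (TAATGCGTTTT) also matches the top strand directly, at positions 123–133 — its reverse complement AAAACGCATTA is not present.
Both primers anneal to the bottom strand with 3' ends pointing the same way, so neither can prime synthesis back toward the other.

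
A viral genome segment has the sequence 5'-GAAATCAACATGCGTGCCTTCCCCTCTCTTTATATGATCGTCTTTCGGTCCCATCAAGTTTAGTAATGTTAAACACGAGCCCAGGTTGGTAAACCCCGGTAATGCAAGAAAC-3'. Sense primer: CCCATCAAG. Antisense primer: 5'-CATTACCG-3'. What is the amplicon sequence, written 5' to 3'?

5'-CCCATCAAGTTTAGTAATGTTAAACACGAGCCCAGGTTGGTAAACCCCGGTAATG-3'

The forward primer matches the template at positions 50–58.
Taking the reverse complement of CATTACCG gives CGGTAATG, found at positions 97–104 on the template; the primer anneals here to the top strand with its 3' end pointing upstream.
The product is the template from position 50 through 104 (55 bp).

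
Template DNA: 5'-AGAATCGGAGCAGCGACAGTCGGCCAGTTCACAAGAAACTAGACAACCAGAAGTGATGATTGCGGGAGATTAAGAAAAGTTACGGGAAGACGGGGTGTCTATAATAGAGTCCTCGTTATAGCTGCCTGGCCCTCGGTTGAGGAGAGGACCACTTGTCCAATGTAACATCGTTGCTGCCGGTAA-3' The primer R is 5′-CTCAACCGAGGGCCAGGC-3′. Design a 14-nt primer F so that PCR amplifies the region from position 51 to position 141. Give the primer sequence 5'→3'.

5'-AAGTGATGATTGCG-3'

The reverse primer's reverse complement GCCTGGCCCTCGGTTGAG matches the template at positions 124–141; the product starts at position 51.
The forward primer is identical to the top strand over positions 51–64: AAGTGATGATTGCG.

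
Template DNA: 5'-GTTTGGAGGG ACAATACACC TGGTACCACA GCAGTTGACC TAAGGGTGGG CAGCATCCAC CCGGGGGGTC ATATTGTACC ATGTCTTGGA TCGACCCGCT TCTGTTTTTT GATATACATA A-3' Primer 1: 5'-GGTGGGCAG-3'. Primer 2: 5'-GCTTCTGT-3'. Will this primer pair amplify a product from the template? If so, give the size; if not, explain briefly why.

Primer 1 (GGTGGGCAG) matches the top strand at positions 45–53 (3' end points downstream).
Primer 2 (GCTTCTGT) also matches the top strand directly, at positions 98–105 — its reverse complement ACAGAAGC is not present.
Both primers anneal to the bottom strand with 3' ends pointing the same way, so neither can prime synthesis back toward the other.

No product — both primers anneal to the same strand and extend in the same direction.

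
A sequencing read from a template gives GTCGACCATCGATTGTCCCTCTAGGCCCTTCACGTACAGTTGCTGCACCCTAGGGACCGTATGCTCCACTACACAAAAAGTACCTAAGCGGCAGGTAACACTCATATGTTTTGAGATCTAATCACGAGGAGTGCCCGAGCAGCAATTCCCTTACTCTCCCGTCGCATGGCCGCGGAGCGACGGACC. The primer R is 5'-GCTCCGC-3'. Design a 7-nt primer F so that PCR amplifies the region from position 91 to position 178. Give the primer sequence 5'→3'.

The reverse primer's reverse complement GCGGAGC matches the template at positions 172–178; the product starts at position 91.
The forward primer is identical to the top strand over positions 91–97: GCAGGTA.

5'-GCAGGTA-3'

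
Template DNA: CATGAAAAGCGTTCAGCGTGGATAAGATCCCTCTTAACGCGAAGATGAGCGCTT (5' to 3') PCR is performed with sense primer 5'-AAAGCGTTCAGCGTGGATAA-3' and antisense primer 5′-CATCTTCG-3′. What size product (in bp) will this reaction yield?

Forward primer AAAGCGTTCAGCGTGGATAA is found on the top strand at positions 6–25.
The reverse primer's reverse complement is CGAAGATG, which matches the template at positions 40–47.
Amplicon spans positions 6–47: 42 bp.

42 bp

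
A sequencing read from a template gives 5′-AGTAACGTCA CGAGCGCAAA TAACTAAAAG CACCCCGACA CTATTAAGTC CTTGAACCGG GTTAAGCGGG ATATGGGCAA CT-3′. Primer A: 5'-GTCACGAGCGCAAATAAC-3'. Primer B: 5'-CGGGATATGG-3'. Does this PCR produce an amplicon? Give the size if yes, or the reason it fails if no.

Primer A (GTCACGAGCGCAAATAAC) matches the top strand at positions 7–24 (3' end points downstream).
Primer B (CGGGATATGG) also matches the top strand directly, at positions 67–76 — its reverse complement CCATATCCCG is not present.
Both primers anneal to the bottom strand with 3' ends pointing the same way, so neither can prime synthesis back toward the other.

No product — both primers anneal to the same strand and extend in the same direction.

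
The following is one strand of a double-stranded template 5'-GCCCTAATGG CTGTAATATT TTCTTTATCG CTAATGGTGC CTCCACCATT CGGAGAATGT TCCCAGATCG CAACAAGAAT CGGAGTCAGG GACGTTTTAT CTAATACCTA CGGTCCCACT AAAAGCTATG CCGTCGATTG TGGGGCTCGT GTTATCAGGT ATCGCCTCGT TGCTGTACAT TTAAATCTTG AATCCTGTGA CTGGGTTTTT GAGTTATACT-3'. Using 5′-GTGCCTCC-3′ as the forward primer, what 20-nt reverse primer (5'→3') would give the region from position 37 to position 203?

The product's 3' end on the top strand is position 203.
The reverse primer anneals to the top strand over positions 184–203, i.e. to AATCTTGAATCCTGTGACTG.
Its sequence written 5'→3' is the reverse complement: CAGTCACAGGATTCAAGATT.

5'-CAGTCACAGGATTCAAGATT-3'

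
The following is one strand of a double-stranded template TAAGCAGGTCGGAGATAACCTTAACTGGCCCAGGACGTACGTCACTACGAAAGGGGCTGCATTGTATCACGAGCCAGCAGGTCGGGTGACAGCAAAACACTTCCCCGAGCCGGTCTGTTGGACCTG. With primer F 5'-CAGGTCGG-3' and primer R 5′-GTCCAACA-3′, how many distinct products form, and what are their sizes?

The forward primer CAGGTCGG matches the top strand at positions 5–12, 78–85.
The reverse primer's reverse complement is TGTTGGAC, matching at positions 116–123.
Each forward site pairs with the reverse site to give a product ending at position 123: sizes 119, 46 bp.

Two products: 119 bp, 46 bp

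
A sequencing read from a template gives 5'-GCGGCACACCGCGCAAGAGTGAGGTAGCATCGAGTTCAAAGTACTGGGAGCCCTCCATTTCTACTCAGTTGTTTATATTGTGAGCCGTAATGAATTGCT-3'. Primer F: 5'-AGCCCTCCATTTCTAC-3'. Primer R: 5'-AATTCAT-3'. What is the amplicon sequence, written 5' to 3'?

5'-AGCCCTCCATTTCTACTCAGTTGTTTATATTGTGAGCCGTAATGAATT-3'

Forward primer AGCCCTCCATTTCTAC is found on the top strand at positions 49–64.
Taking the reverse complement of AATTCAT gives ATGAATT, found at positions 90–96 on the template; the primer anneals here to the top strand with its 3' end pointing upstream.
The product is the template from position 49 through 96 (48 bp).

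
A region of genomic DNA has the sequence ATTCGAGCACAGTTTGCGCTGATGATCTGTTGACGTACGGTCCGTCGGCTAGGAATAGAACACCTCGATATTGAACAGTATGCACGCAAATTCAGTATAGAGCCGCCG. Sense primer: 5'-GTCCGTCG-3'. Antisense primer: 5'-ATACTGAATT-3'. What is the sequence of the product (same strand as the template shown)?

5'-GTCCGTCGGCTAGGAATAGAACACCTCGATATTGAACAGTATGCACGCAAATTCAGTAT-3'

Scanning the template, GTCCGTCG occurs at positions 40–47; this primer anneals to the bottom strand there with its 3' end pointing downstream.
Reverse complement of the reverse primer: AATTCAGTAT. This occurs on the top strand at positions 89–98.
The product is the template from position 40 through 98 (59 bp).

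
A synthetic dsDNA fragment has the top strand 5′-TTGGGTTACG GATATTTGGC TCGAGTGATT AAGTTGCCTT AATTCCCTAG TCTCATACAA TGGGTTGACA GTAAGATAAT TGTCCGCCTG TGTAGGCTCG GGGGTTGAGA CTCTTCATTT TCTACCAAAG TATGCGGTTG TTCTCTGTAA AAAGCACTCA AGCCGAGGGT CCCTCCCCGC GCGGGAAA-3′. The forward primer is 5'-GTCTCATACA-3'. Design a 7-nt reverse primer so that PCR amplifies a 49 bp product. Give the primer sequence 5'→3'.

The forward primer binds at positions 50–59, so a 49 bp product ends at position 50 + 49 − 1 = 98.
The reverse primer anneals to the top strand over positions 92–98, i.e. to GTAGGCT.
Its sequence written 5'→3' is the reverse complement: AGCCTAC.

5'-AGCCTAC-3'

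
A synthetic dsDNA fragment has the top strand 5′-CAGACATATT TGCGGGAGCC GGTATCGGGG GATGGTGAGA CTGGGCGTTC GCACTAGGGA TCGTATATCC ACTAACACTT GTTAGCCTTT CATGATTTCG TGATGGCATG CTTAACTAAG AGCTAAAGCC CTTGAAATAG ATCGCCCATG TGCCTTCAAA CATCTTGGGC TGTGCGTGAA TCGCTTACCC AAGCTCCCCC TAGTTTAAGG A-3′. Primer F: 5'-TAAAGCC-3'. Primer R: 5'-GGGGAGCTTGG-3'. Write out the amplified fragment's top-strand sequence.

5'-TAAAGCCCTTGAAATAGATCGCCCATGTGCCTTCAAACATCTTGGGCTGTGCGTGAATCGCTTACCCAAGCTCCCC-3'

The forward primer matches the template at positions 124–130.
Taking the reverse complement of GGGGAGCTTGG gives CCAAGCTCCCC, found at positions 189–199 on the template; the primer anneals here to the top strand with its 3' end pointing upstream.
The product is the template from position 124 through 199 (76 bp).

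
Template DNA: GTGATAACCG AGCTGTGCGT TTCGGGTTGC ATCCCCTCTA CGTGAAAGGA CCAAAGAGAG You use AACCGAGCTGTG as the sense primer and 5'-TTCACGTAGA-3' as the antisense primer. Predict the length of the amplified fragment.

41 bp

Forward primer AACCGAGCTGTG is found on the top strand at positions 6–17.
The reverse primer's reverse complement is TCTACGTGAA, which matches the template at positions 37–46.
Amplicon spans positions 6–46: 41 bp.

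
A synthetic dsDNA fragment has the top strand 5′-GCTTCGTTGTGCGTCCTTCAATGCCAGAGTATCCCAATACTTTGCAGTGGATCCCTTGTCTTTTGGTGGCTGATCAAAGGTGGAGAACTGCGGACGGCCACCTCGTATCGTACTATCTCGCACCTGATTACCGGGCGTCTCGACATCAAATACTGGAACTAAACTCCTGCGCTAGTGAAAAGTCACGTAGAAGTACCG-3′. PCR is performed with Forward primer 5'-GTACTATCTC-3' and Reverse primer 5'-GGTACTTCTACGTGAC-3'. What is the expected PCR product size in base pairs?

The forward primer matches the template at positions 110–119.
Taking the reverse complement of GGTACTTCTACGTGAC gives GTCACGTAGAAGTACC, found at positions 182–197 on the template; the primer anneals here to the top strand with its 3' end pointing upstream.
Product length = (reverse-primer end) − (forward-primer start) + 1 = 197 − 110 + 1 = 88 bp.

88 bp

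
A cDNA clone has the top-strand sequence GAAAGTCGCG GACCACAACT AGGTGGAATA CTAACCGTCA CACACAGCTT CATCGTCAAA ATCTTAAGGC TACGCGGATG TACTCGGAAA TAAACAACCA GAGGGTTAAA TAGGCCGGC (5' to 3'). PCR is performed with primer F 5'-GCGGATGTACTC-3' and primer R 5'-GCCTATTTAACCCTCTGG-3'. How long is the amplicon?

The forward primer matches the template at positions 74–85.
The reverse primer's reverse complement is CCAGAGGGTTAAATAGGC, which matches the template at positions 98–115.
Amplicon spans positions 74–115: 42 bp.

42 bp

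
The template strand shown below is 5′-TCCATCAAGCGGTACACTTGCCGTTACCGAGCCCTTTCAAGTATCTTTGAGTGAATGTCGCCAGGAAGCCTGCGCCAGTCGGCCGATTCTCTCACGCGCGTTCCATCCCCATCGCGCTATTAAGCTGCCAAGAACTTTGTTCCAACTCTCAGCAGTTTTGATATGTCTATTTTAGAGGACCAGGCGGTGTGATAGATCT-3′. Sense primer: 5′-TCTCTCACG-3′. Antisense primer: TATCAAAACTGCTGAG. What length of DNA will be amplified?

76 bp

Scanning the template, TCTCTCACG occurs at positions 88–96; this primer anneals to the bottom strand there with its 3' end pointing downstream.
Reverse complement of the reverse primer: CTCAGCAGTTTTGATA. This occurs on the top strand at positions 148–163.
The product runs from position 88 to position 163, so its length is 163 − 88 + 1 = 76 bp.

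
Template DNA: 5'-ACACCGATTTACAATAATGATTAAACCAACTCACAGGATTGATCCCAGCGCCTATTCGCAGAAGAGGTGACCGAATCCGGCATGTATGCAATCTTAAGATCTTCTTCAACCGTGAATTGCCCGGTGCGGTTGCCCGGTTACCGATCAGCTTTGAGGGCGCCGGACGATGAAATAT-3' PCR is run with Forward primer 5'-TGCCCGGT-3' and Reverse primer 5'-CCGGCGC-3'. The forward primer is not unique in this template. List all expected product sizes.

46 bp, 33 bp

The forward primer TGCCCGGT matches the top strand at positions 118–125, 131–138.
The reverse primer's reverse complement is GCGCCGG, matching at positions 157–163.
Each forward site pairs with the reverse site to give a product ending at position 163: sizes 46, 33 bp.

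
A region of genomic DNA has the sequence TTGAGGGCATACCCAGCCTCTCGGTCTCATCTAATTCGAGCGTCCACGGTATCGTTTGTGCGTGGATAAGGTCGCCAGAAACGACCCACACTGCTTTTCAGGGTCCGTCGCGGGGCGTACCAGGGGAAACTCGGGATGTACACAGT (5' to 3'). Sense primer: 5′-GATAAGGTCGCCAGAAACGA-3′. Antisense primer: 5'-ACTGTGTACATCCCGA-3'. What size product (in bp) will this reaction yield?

The forward primer matches the template at positions 65–84.
The reverse primer's reverse complement is TCGGGATGTACACAGT, which matches the template at positions 131–146.
Product length = (reverse-primer end) − (forward-primer start) + 1 = 146 − 65 + 1 = 82 bp.

82 bp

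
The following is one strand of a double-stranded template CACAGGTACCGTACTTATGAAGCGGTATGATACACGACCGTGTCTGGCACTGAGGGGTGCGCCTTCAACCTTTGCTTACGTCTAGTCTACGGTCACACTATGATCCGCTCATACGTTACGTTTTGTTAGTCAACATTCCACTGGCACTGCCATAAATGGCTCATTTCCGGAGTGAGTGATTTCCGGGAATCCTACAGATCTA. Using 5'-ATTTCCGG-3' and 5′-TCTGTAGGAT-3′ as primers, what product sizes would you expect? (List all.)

36 bp, 20 bp

The forward primer ATTTCCGG matches the top strand at positions 163–170, 179–186.
The reverse primer's reverse complement is ATCCTACAGA, matching at positions 189–198.
Each forward site pairs with the reverse site to give a product ending at position 198: sizes 36, 20 bp.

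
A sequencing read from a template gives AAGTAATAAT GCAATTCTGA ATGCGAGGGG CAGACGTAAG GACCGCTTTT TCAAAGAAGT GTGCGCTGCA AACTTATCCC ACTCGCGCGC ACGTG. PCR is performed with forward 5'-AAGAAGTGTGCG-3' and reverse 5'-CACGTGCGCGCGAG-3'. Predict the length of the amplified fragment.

42 bp

Scanning the template, AAGAAGTGTGCG occurs at positions 54–65; this primer anneals to the bottom strand there with its 3' end pointing downstream.
Taking the reverse complement of CACGTGCGCGCGAG gives CTCGCGCGCACGTG, found at positions 82–95 on the template; the primer anneals here to the top strand with its 3' end pointing upstream.
The product runs from position 54 to position 95, so its length is 95 − 54 + 1 = 42 bp.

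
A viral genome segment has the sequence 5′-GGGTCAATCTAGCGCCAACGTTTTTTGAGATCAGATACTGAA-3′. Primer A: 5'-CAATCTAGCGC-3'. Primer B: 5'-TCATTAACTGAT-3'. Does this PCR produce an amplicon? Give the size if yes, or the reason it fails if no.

Primer B (TCATTAACTGAT) does not match the top strand, and its reverse complement ATCAGTTAATGA does not match either.
With no annealing site for primer B, no amplification occurs.

No product — primer B has no binding site in the template.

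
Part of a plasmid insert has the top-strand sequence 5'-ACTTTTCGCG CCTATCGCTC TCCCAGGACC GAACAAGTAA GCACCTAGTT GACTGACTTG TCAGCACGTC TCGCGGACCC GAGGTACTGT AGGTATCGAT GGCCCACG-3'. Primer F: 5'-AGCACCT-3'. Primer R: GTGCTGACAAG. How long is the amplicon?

The forward primer matches the template at positions 40–46.
The reverse primer's reverse complement is CTTGTCAGCAC, which matches the template at positions 57–67.
The product runs from position 40 to position 67, so its length is 67 − 40 + 1 = 28 bp.

28 bp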